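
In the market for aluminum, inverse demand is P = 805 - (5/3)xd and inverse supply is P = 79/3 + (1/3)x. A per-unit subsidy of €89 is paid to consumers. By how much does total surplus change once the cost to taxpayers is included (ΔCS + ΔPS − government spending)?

Pre-subsidy: 805 - (5/3)x = 79/3 + (1/3)x gives x* = 1168/3 and P* = 1405/9.
With the rebate, buyers effectively pay Pb = Ps − 89, where Ps is the price sellers receive.
On the curves, Pb = 805 - (5/3)x and Ps = 79/3 + (1/3)x; the wedge Ps − Pb = 89 gives 79/3 + (1/3)x − (805 - (5/3)x) = 89, so x' = 2603/6.
Then Pb = 805 − (5/3)·(2603/6) = 1475/18 and Ps = 79/3 + (1/3)·(2603/6) = 3077/18.
ΔCS = ½(1168/3 + 2603/6)(1405/9 − 1475/18) = 2197855/72; ΔPS = ½(1168/3 + 2603/6)(3077/18 − 1405/9) = 439571/72.
Government spending = 89 × 2603/6 = 231667/6.
Net change = 2197855/72 + 439571/72 − 231667/6 = -1980.25. The loss equals the DWL triangle ½·89·44.5.

Net change in total surplus = -€1980.25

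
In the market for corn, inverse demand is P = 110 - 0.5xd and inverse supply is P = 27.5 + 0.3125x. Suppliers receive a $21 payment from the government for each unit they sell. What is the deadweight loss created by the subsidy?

Deadweight loss = 3528/13

Pre-subsidy: 110 - 0.5x = 27.5 + 0.3125x gives x* = 1320/13 and P* = 770/13.
With the subsidy, sellers receive Ps = Pb + 21 for each unit, where Pb is the price buyers pay.
On the curves, Pb = 110 - 0.5x and Ps = 27.5 + 0.3125x; the wedge Ps − Pb = 21 gives 27.5 + 0.3125x − (110 - 0.5x) = 21, so x' = 1656/13.
Then Pb = 110 − 0.5·(1656/13) = 602/13 and Ps = 27.5 + 0.3125·(1656/13) = 875/13.
The subsidy expands output by 1656/13 − 1320/13 = 336/13 past the efficient level; on those units the gap between marginal cost and willingness to pay runs from 0 up to 21.
DWL = ½ × 21 × 336/13 = 3528/13.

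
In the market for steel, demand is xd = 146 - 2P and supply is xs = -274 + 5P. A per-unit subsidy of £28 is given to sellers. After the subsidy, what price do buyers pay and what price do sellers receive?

Buyers pay £40; sellers receive £68

Pre-subsidy: 146 - 2P = -274 + 5P gives P* = 60, x* = 26.
With the subsidy, sellers receive Ps = Pb + 28 for each unit, where Pb is the price buyers pay.
Supply in terms of Pb becomes xs = -274 + 5(Pb + 28) = -134 + 5Pb. Setting this equal to demand: 146 - 2Pb = -134 + 5Pb, so Pb = 40.
Sellers receive Ps = 40 + 28 = 68; x' = 146 − 2·40 = 66.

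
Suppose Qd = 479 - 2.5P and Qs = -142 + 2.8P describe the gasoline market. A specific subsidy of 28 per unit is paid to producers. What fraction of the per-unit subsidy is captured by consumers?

Consumer share = 28/53

Pre-subsidy: 479 - 2.5P = -142 + 2.8P gives P* = 6210/53, Q* = 9862/53.
With the subsidy, sellers receive Ps = Pb + 28 for each unit, where Pb is the price buyers pay.
Supply in terms of Pb becomes Qs = -142 + 2.8(Pb + 28) = -63.6 + 2.8Pb. Setting this equal to demand: 479 - 2.5Pb = -63.6 + 2.8Pb, so Pb = 5426/53.
Sellers receive Ps = 5426/53 + 28 = 6910/53; Q' = 479 − 2.5·(5426/53) = 11822/53.
Buyers' price falls by P* − Pb = 6210/53 − 5426/53 = 784/53; sellers' price rises by Ps − P* = 6910/53 − 6210/53 = 700/53.
So consumers capture (784/53)/28 = 28/53 of each unit of subsidy.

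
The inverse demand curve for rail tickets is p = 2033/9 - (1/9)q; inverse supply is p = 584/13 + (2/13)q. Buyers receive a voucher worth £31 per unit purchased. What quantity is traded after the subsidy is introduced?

Pre-subsidy: 2033/9 - (1/9)q = 584/13 + (2/13)q gives q* = 683 and p* = 150.
With the rebate, buyers effectively pay pb = ps − 31, where ps is the price sellers receive.
On the curves, pb = 2033/9 - (1/9)q and ps = 584/13 + (2/13)q; the wedge ps − pb = 31 gives 584/13 + (2/13)q − (2033/9 - (1/9)q) = 31, so q' = 800.
Then pb = 2033/9 − (1/9)·800 = 137 and ps = 584/13 + (2/13)·800 = 168.

q' = 800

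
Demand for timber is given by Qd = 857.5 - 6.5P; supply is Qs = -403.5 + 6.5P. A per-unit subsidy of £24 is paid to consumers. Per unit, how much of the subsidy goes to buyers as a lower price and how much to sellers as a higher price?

Pre-subsidy: 857.5 - 6.5P = -403.5 + 6.5P gives P* = 97, Q* = 227.
With the rebate, buyers effectively pay Pb = Ps − 24, where Ps is the price sellers receive.
Demand in terms of Ps becomes Qd = 857.5 − 6.5(Ps − 24) = 1013.5 - 6.5Ps. Setting this equal to supply: 1013.5 - 6.5Ps = -403.5 + 6.5Ps, so Ps = 109.
Buyers pay Pb = 109 − 24 = 85; Q' = -403.5 + 6.5·109 = 305.
Buyers' price falls by P* − Pb = 97 − 85 = 12; sellers' price rises by Ps − P* = 109 − 97 = 12.

Buyers gain £12 per unit; sellers gain £12 per unit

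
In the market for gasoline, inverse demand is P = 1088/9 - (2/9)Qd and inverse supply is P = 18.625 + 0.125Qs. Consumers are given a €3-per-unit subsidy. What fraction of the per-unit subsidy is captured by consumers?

Consumer share = 0.64

Pre-subsidy: 1088/9 - (2/9)Q = 18.625 + 0.125Q gives Q* = 294.52 and P* = 55.44.
With the rebate, buyers effectively pay Pb = Ps − 3, where Ps is the price sellers receive.
On the curves, Pb = 1088/9 - (2/9)Q and Ps = 18.625 + 0.125Q; the wedge Ps − Pb = 3 gives 18.625 + 0.125Q − (1088/9 - (2/9)Q) = 3, so Q' = 303.16.
Then Pb = 1088/9 − (2/9)·303.16 = 53.52 and Ps = 18.625 + 0.125·303.16 = 56.52.
Buyers' price falls by P* − Pb = 55.44 − 53.52 = 1.92; sellers' price rises by Ps − P* = 56.52 − 55.44 = 1.08.
So consumers capture 1.92/3 = 0.64 of each unit of subsidy.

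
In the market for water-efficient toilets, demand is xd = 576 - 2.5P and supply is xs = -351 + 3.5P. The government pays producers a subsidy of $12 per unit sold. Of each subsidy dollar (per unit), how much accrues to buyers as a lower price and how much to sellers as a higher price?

Pre-subsidy: 576 - 2.5P = -351 + 3.5P gives P* = 154.5, x* = 189.75.
With the subsidy, sellers receive Ps = Pb + 12 for each unit, where Pb is the price buyers pay.
Supply in terms of Pb becomes xs = -351 + 3.5(Pb + 12) = -309 + 3.5Pb. Setting this equal to demand: 576 - 2.5Pb = -309 + 3.5Pb, so Pb = 147.5.
Sellers receive Ps = 147.5 + 12 = 159.5; x' = 576 − 2.5·147.5 = 207.25.
Buyers' price falls by P* − Pb = 154.5 − 147.5 = 7; sellers' price rises by Ps − P* = 159.5 − 154.5 = 5.

Buyers gain $7 per unit; sellers gain $5 per unit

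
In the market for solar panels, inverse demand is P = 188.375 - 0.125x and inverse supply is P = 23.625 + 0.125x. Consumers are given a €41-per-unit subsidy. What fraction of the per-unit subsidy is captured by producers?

Pre-subsidy: 188.375 - 0.125x = 23.625 + 0.125x gives x* = 659 and P* = 106.
With the rebate, buyers effectively pay Pb = Ps − 41, where Ps is the price sellers receive.
On the curves, Pb = 188.375 - 0.125x and Ps = 23.625 + 0.125x; the wedge Ps − Pb = 41 gives 23.625 + 0.125x − (188.375 - 0.125x) = 41, so x' = 823.
Then Pb = 188.375 − 0.125·823 = 85.5 and Ps = 23.625 + 0.125·823 = 126.5.
Buyers' price falls by P* − Pb = 106 − 85.5 = 20.5; sellers' price rises by Ps − P* = 126.5 − 106 = 20.5.
So producers capture 20.5/41 = 0.5 of each unit of subsidy.

Producer share = 0.5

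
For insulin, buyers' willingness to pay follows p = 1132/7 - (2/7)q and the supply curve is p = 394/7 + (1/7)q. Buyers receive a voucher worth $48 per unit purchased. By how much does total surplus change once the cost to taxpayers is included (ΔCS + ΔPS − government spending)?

Net change in total surplus = -$2688

Pre-subsidy: 1132/7 - (2/7)q = 394/7 + (1/7)q gives q* = 246 and p* = 640/7.
With the rebate, buyers effectively pay pb = ps − 48, where ps is the price sellers receive.
On the curves, pb = 1132/7 - (2/7)q and ps = 394/7 + (1/7)q; the wedge ps − pb = 48 gives 394/7 + (1/7)q − (1132/7 - (2/7)q) = 48, so q' = 358.
Then pb = 1132/7 − (2/7)·358 = 416/7 and ps = 394/7 + (1/7)·358 = 752/7.
ΔCS = ½(246 + 358)(640/7 − 416/7) = 9664; ΔPS = ½(246 + 358)(752/7 − 640/7) = 4832.
Government spending = 48 × 358 = 17184.
Net change = 9664 + 4832 − 17184 = -2688. The loss equals the DWL triangle ½·48·112.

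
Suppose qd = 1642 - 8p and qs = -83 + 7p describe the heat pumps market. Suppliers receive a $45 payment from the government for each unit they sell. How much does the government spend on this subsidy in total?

Pre-subsidy: 1642 - 8p = -83 + 7p gives p* = 115, q* = 722.
With the subsidy, sellers receive ps = pb + 45 for each unit, where pb is the price buyers pay.
Supply in terms of pb becomes qs = -83 + 7(pb + 45) = 232 + 7pb. Setting this equal to demand: 1642 - 8pb = 232 + 7pb, so pb = 94.
Sellers receive ps = 94 + 45 = 139; q' = 1642 − 8·94 = 890.
Government outlay = subsidy × quantity = 45 × 890 = 40050.

Government cost = $40050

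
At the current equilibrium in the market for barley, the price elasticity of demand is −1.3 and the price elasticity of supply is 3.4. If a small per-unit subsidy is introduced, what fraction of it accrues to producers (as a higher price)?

For a small subsidy around the equilibrium, the benefit split depends on the relative slopes, which at a point are proportional to the elasticities.
Buyer share = εs/(εs + |εd|) = 3.4/(3.4 + 1.3) = 34/47; seller share = |εd|/(εs + |εd|) = 13/47.
So producers capture 13/47 of the subsidy.

Producer share = 13/47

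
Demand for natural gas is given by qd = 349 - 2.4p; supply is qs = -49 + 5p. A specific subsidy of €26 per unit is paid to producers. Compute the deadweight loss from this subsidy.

Pre-subsidy: 349 - 2.4p = -49 + 5p gives p* = 1990/37, q* = 8137/37.
With the subsidy, sellers receive ps = pb + 26 for each unit, where pb is the price buyers pay.
Supply in terms of pb becomes qs = -49 + 5(pb + 26) = 81 + 5pb. Setting this equal to demand: 349 - 2.4pb = 81 + 5pb, so pb = 1340/37.
Sellers receive ps = 1340/37 + 26 = 2302/37; q' = 349 − 2.4·(1340/37) = 9697/37.
The subsidy expands output by 9697/37 − 8137/37 = 1560/37 past the efficient level; on those units the gap between marginal cost and willingness to pay runs from 0 up to 26.
DWL = ½ × 26 × 1560/37 = 20280/37.

Deadweight loss = 20280/37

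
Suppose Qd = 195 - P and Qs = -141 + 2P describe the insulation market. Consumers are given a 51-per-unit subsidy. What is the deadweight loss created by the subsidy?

Pre-subsidy: 195 - P = -141 + 2P gives P* = 112, Q* = 83.
With the rebate, buyers effectively pay Pb = Ps − 51, where Ps is the price sellers receive.
Demand in terms of Ps becomes Qd = 195 − 1(Ps − 51) = 246 - Ps. Setting this equal to supply: 246 - Ps = -141 + 2Ps, so Ps = 129.
Buyers pay Pb = 129 − 51 = 78; Q' = -141 + 2·129 = 117.
The subsidy expands output by 117 − 83 = 34 past the efficient level; on those units the gap between marginal cost and willingness to pay runs from 0 up to 51.
DWL = ½ × 51 × 34 = 867.

Deadweight loss = 867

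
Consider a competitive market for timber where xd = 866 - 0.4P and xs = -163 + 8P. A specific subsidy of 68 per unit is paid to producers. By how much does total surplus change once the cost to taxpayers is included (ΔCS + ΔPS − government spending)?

Pre-subsidy: 866 - 0.4P = -163 + 8P gives P* = 122.5, x* = 817.
With the subsidy, sellers receive Ps = Pb + 68 for each unit, where Pb is the price buyers pay.
Supply in terms of Pb becomes xs = -163 + 8(Pb + 68) = 381 + 8Pb. Setting this equal to demand: 866 - 0.4Pb = 381 + 8Pb, so Pb = 2425/42.
Sellers receive Ps = 2425/42 + 68 = 5281/42; x' = 866 − 0.4·(2425/42) = 17701/21.
ΔCS = ½(817 + 17701/21)(122.5 − 2425/42) = 23703440/441; ΔPS = ½(817 + 17701/21)(5281/42 − 122.5) = 1185172/441.
Government spending = 68 × 17701/21 = 1203668/21.
Net change = 23703440/441 + 1185172/441 − 1203668/21 = -18496/21. The loss equals the DWL triangle ½·68·544/21.

Net change in total surplus = -18496/21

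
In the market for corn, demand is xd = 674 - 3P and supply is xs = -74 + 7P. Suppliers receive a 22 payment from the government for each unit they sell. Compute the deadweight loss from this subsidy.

Deadweight loss = 508.2

Pre-subsidy: 674 - 3P = -74 + 7P gives P* = 74.8, x* = 449.6.
With the subsidy, sellers receive Ps = Pb + 22 for each unit, where Pb is the price buyers pay.
Supply in terms of Pb becomes xs = -74 + 7(Pb + 22) = 80 + 7Pb. Setting this equal to demand: 674 - 3Pb = 80 + 7Pb, so Pb = 59.4.
Sellers receive Ps = 59.4 + 22 = 81.4; x' = 674 − 3·59.4 = 495.8.
The subsidy expands output by 495.8 − 449.6 = 46.2 past the efficient level; on those units the gap between marginal cost and willingness to pay runs from 0 up to 22.
DWL = ½ × 22 × 46.2 = 508.2.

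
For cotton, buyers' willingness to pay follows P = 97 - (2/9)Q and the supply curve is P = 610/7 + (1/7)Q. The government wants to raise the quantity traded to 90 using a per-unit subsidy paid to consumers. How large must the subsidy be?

At Q = 90, from the demand curve buyers pay Pb = 97 − (2/9)·90 = 77; from the supply curve sellers need Ps = 610/7 + (1/7)·90 = 100.
The subsidy must fill the gap: s = Ps − Pb = 100 − 77 = 23.

Required subsidy s = 23 per unit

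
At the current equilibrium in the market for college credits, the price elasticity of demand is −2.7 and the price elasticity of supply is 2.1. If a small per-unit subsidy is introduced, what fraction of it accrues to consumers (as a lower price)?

For a small subsidy around the equilibrium, the benefit split depends on the relative slopes, which at a point are proportional to the elasticities.
Buyer share = εs/(εs + |εd|) = 2.1/(2.1 + 2.7) = 0.4375; seller share = |εd|/(εs + |εd|) = 0.5625.

Consumer share = 0.4375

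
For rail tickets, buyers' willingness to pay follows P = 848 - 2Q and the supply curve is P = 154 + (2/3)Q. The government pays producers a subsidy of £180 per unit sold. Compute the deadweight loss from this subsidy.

Pre-subsidy: 848 - 2Q = 154 + (2/3)Q gives Q* = 260.25 and P* = 327.5.
With the subsidy, sellers receive Ps = Pb + 180 for each unit, where Pb is the price buyers pay.
On the curves, Pb = 848 - 2Q and Ps = 154 + (2/3)Q; the wedge Ps − Pb = 180 gives 154 + (2/3)Q − (848 - 2Q) = 180, so Q' = 327.75.
Then Pb = 848 − 2·327.75 = 192.5 and Ps = 154 + (2/3)·327.75 = 372.5.
The subsidy expands output by 327.75 − 260.25 = 67.5 past the efficient level; on those units the gap between marginal cost and willingness to pay runs from 0 up to 180.
DWL = ½ × 180 × 67.5 = 6075.

Deadweight loss = £6075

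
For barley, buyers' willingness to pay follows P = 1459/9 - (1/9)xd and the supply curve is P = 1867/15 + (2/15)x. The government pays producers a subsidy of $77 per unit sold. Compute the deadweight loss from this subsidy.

Deadweight loss = $12127.5

Pre-subsidy: 1459/9 - (1/9)x = 1867/15 + (2/15)x gives x* = 154 and P* = 145.
With the subsidy, sellers receive Ps = Pb + 77 for each unit, where Pb is the price buyers pay.
On the curves, Pb = 1459/9 - (1/9)x and Ps = 1867/15 + (2/15)x; the wedge Ps − Pb = 77 gives 1867/15 + (2/15)x − (1459/9 - (1/9)x) = 77, so x' = 469.
Then Pb = 1459/9 − (1/9)·469 = 110 and Ps = 1867/15 + (2/15)·469 = 187.
The subsidy expands output by 469 − 154 = 315 past the efficient level; on those units the gap between marginal cost and willingness to pay runs from 0 up to 77.
DWL = ½ × 77 × 315 = 12127.5.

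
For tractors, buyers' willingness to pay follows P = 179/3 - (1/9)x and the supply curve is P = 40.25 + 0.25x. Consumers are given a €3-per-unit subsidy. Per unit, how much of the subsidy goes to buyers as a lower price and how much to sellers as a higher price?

Buyers gain 12/13 per unit; sellers gain 27/13 per unit

Pre-subsidy: 179/3 - (1/9)x = 40.25 + 0.25x gives x* = 699/13 and P* = 698/13.
With the rebate, buyers effectively pay Pb = Ps − 3, where Ps is the price sellers receive.
On the curves, Pb = 179/3 - (1/9)x and Ps = 40.25 + 0.25x; the wedge Ps − Pb = 3 gives 40.25 + 0.25x − (179/3 - (1/9)x) = 3, so x' = 807/13.
Then Pb = 179/3 − (1/9)·(807/13) = 686/13 and Ps = 40.25 + 0.25·(807/13) = 725/13.
Buyers' price falls by P* − Pb = 698/13 − 686/13 = 12/13; sellers' price rises by Ps − P* = 725/13 − 698/13 = 27/13.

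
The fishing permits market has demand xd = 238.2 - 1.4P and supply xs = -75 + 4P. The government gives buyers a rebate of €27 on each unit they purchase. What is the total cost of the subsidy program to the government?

Government cost = €4995

Pre-subsidy: 238.2 - 1.4P = -75 + 4P gives P* = 58, x* = 157.
With the rebate, buyers effectively pay Pb = Ps − 27, where Ps is the price sellers receive.
Demand in terms of Ps becomes xd = 238.2 − 1.4(Ps − 27) = 276 - 1.4Ps. Setting this equal to supply: 276 - 1.4Ps = -75 + 4Ps, so Ps = 65.
Buyers pay Pb = 65 − 27 = 38; x' = -75 + 4·65 = 185.
Government outlay = subsidy × quantity = 27 × 185 = 4995.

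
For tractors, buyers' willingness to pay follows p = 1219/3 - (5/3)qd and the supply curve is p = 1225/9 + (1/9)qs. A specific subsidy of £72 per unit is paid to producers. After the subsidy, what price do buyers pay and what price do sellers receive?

Buyers pay £85.5; sellers receive £157.5

Pre-subsidy: 1219/3 - (5/3)q = 1225/9 + (1/9)q gives q* = 152 and p* = 153.
With the subsidy, sellers receive ps = pb + 72 for each unit, where pb is the price buyers pay.
On the curves, pb = 1219/3 - (5/3)q and ps = 1225/9 + (1/9)q; the wedge ps − pb = 72 gives 1225/9 + (1/9)q − (1219/3 - (5/3)q) = 72, so q' = 192.5.
Then pb = 1219/3 − (5/3)·192.5 = 85.5 and ps = 1225/9 + (1/9)·192.5 = 157.5.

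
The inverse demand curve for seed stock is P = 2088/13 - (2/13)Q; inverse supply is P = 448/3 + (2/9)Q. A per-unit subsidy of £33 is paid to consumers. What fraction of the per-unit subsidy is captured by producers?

Producer share = 13/22

Pre-subsidy: 2088/13 - (2/13)Q = 448/3 + (2/9)Q gives Q* = 30 and P* = 156.
With the rebate, buyers effectively pay Pb = Ps − 33, where Ps is the price sellers receive.
On the curves, Pb = 2088/13 - (2/13)Q and Ps = 448/3 + (2/9)Q; the wedge Ps − Pb = 33 gives 448/3 + (2/9)Q − (2088/13 - (2/13)Q) = 33, so Q' = 117.75.
Then Pb = 2088/13 − (2/13)·117.75 = 142.5 and Ps = 448/3 + (2/9)·117.75 = 175.5.
Buyers' price falls by P* − Pb = 156 − 142.5 = 13.5; sellers' price rises by Ps − P* = 175.5 − 156 = 19.5.
So producers capture 19.5/33 = 13/22 of each unit of subsidy.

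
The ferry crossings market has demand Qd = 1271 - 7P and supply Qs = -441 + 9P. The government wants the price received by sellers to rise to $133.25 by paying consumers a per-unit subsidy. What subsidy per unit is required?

At a seller price of 133.25, quantity supplied is -441 + 9·133.25 = 758.25.
Buyers absorb 758.25 only when they pay Pb with 1271 − 7·Pb = 758.25, i.e. Pb = 73.25.
s = Ps − Pb = 133.25 − 73.25 = 60.

Required subsidy s = $60 per unit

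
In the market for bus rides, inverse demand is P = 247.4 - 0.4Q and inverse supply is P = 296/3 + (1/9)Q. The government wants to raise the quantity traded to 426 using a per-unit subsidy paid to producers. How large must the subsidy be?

At Q = 426, from the demand curve buyers pay Pb = 247.4 − 0.4·426 = 77; from the supply curve sellers need Ps = 296/3 + (1/9)·426 = 146.
The subsidy must fill the gap: s = Ps − Pb = 146 − 77 = 69.

Required subsidy s = 69 per unit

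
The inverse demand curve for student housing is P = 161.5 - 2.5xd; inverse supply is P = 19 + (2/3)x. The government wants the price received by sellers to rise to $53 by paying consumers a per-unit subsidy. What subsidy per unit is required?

At a seller price of 53, quantity supplied is -28.5 + 1.5·53 = 51.
Buyers absorb 51 only when they pay Pb = 161.5 − 2.5·51 = 34.
s = Ps − Pb = 53 − 34 = 19.

Required subsidy s = $19 per unit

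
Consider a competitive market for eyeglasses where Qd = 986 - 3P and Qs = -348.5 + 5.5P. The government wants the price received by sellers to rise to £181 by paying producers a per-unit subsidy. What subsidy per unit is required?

Required subsidy s = £68 per unit

At a seller price of 181, quantity supplied is -348.5 + 5.5·181 = 647.
Buyers absorb 647 only when they pay Pb with 986 − 3·Pb = 647, i.e. Pb = 113.
s = Ps − Pb = 181 − 113 = 68.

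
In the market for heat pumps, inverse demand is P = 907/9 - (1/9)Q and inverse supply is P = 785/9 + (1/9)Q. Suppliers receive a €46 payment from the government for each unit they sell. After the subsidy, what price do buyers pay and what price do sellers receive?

Buyers pay €71; sellers receive €117

Pre-subsidy: 907/9 - (1/9)Q = 785/9 + (1/9)Q gives Q* = 61 and P* = 94.
With the subsidy, sellers receive Ps = Pb + 46 for each unit, where Pb is the price buyers pay.
On the curves, Pb = 907/9 - (1/9)Q and Ps = 785/9 + (1/9)Q; the wedge Ps − Pb = 46 gives 785/9 + (1/9)Q − (907/9 - (1/9)Q) = 46, so Q' = 268.
Then Pb = 907/9 − (1/9)·268 = 71 and Ps = 785/9 + (1/9)·268 = 117.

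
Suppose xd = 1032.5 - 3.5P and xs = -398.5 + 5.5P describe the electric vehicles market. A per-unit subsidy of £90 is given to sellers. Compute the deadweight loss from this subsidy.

Deadweight loss = £8662.5

Pre-subsidy: 1032.5 - 3.5P = -398.5 + 5.5P gives P* = 159, x* = 476.
With the subsidy, sellers receive Ps = Pb + 90 for each unit, where Pb is the price buyers pay.
Supply in terms of Pb becomes xs = -398.5 + 5.5(Pb + 90) = 96.5 + 5.5Pb. Setting this equal to demand: 1032.5 - 3.5Pb = 96.5 + 5.5Pb, so Pb = 104.
Sellers receive Ps = 104 + 90 = 194; x' = 1032.5 − 3.5·104 = 668.5.
The subsidy expands output by 668.5 − 476 = 192.5 past the efficient level; on those units the gap between marginal cost and willingness to pay runs from 0 up to 90.
DWL = ½ × 90 × 192.5 = 8662.5.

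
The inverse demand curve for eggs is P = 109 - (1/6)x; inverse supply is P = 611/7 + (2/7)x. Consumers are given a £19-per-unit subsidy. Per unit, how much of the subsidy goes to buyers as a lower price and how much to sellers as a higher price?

Pre-subsidy: 109 - (1/6)x = 611/7 + (2/7)x gives x* = 48 and P* = 101.
With the rebate, buyers effectively pay Pb = Ps − 19, where Ps is the price sellers receive.
On the curves, Pb = 109 - (1/6)x and Ps = 611/7 + (2/7)x; the wedge Ps − Pb = 19 gives 611/7 + (2/7)x − (109 - (1/6)x) = 19, so x' = 90.
Then Pb = 109 − (1/6)·90 = 94 and Ps = 611/7 + (2/7)·90 = 113.
Buyers' price falls by P* − Pb = 101 − 94 = 7; sellers' price rises by Ps − P* = 113 − 101 = 12.

Buyers gain £7 per unit; sellers gain £12 per unit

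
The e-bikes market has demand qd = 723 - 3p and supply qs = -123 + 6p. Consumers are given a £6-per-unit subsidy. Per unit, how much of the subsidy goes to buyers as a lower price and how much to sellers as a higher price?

Pre-subsidy: 723 - 3p = -123 + 6p gives p* = 94, q* = 441.
With the rebate, buyers effectively pay pb = ps − 6, where ps is the price sellers receive.
Demand in terms of ps becomes qd = 723 − 3(ps − 6) = 741 - 3ps. Setting this equal to supply: 741 - 3ps = -123 + 6ps, so ps = 96.
Buyers pay pb = 96 − 6 = 90; q' = -123 + 6·96 = 453.
Buyers' price falls by p* − pb = 94 − 90 = 4; sellers' price rises by ps − p* = 96 − 94 = 2.

Buyers gain £4 per unit; sellers gain £2 per unit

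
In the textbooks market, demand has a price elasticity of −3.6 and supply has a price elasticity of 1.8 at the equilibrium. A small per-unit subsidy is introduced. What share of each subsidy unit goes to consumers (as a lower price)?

Consumer share = 1/3

For a small subsidy around the equilibrium, the benefit split depends on the relative slopes, which at a point are proportional to the elasticities.
Buyer share = εs/(εs + |εd|) = 1.8/(1.8 + 3.6) = 1/3; seller share = |εd|/(εs + |εd|) = 2/3.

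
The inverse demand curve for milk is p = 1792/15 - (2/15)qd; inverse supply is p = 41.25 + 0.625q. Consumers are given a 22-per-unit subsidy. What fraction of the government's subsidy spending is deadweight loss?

Pre-subsidy: 1792/15 - (2/15)q = 41.25 + 0.625q gives q* = 722/7 and p* = 740/7.
With the rebate, buyers effectively pay pb = ps − 22, where ps is the price sellers receive.
On the curves, pb = 1792/15 - (2/15)q and ps = 41.25 + 0.625q; the wedge ps − pb = 22 gives 41.25 + 0.625q − (1792/15 - (2/15)q) = 22, so q' = 1718/13.
Then pb = 1792/15 − (2/15)·(1718/13) = 1324/13 and ps = 41.25 + 0.625·(1718/13) = 1610/13.
ΔCS = ½(722/7 + 1718/13)(740/7 − 1324/13) = 3768512/8281; ΔPS = ½(722/7 + 1718/13)(1610/13 − 740/7) = 17664900/8281.
Government spending = 22 × 1718/13 = 37796/13.
DWL = ½ × 22 × (1718/13 − 722/7) = 29040/91; fraction = (29040/91) / (37796/13) = 660/6013.

DWL / government spending = 660/6013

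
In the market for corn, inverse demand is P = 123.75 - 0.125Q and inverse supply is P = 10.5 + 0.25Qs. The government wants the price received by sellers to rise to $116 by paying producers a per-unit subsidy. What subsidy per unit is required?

Required subsidy s = $45 per unit

At a seller price of 116, quantity supplied is -42 + 4·116 = 422.
Buyers absorb 422 only when they pay Pb = 123.75 − 0.125·422 = 71.
s = Ps − Pb = 116 − 71 = 45.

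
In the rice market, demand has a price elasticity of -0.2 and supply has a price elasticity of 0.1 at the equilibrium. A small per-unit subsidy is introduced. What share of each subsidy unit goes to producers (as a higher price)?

For a small subsidy around the equilibrium, the benefit split depends on the relative slopes, which at a point are proportional to the elasticities.
Buyer share = εs/(εs + |εd|) = 0.1/(0.1 + 0.2) = 1/3; seller share = |εd|/(εs + |εd|) = 2/3.
So producers capture 2/3 of the subsidy.

Producer share = 2/3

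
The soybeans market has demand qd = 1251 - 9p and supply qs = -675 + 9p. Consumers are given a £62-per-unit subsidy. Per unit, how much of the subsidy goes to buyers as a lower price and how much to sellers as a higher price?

Pre-subsidy: 1251 - 9p = -675 + 9p gives p* = 107, q* = 288.
With the rebate, buyers effectively pay pb = ps − 62, where ps is the price sellers receive.
Demand in terms of ps becomes qd = 1251 − 9(ps − 62) = 1809 - 9ps. Setting this equal to supply: 1809 - 9ps = -675 + 9ps, so ps = 138.
Buyers pay pb = 138 − 62 = 76; q' = -675 + 9·138 = 567.
Buyers' price falls by p* − pb = 107 − 76 = 31; sellers' price rises by ps − p* = 138 − 107 = 31.

Buyers gain £31 per unit; sellers gain £31 per unit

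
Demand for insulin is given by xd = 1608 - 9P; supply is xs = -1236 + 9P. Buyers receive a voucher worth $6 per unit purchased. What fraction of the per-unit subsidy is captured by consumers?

Pre-subsidy: 1608 - 9P = -1236 + 9P gives P* = 158, x* = 186.
With the rebate, buyers effectively pay Pb = Ps − 6, where Ps is the price sellers receive.
Demand in terms of Ps becomes xd = 1608 − 9(Ps − 6) = 1662 - 9Ps. Setting this equal to supply: 1662 - 9Ps = -1236 + 9Ps, so Ps = 161.
Buyers pay Pb = 161 − 6 = 155; x' = -1236 + 9·161 = 213.
Buyers' price falls by P* − Pb = 158 − 155 = 3; sellers' price rises by Ps − P* = 161 − 158 = 3.
So consumers capture 3/6 = 0.5 of each unit of subsidy.

Consumer share = 0.5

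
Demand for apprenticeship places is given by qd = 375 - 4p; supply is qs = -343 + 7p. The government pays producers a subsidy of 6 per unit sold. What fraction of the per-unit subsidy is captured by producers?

Producer share = 4/11

Pre-subsidy: 375 - 4p = -343 + 7p gives p* = 718/11, q* = 1253/11.
With the subsidy, sellers receive ps = pb + 6 for each unit, where pb is the price buyers pay.
Supply in terms of pb becomes qs = -343 + 7(pb + 6) = -301 + 7pb. Setting this equal to demand: 375 - 4pb = -301 + 7pb, so pb = 676/11.
Sellers receive ps = 676/11 + 6 = 742/11; q' = 375 − 4·(676/11) = 1421/11.
Buyers' price falls by p* − pb = 718/11 − 676/11 = 42/11; sellers' price rises by ps − p* = 742/11 − 718/11 = 24/11.
So producers capture (24/11)/6 = 4/11 of each unit of subsidy.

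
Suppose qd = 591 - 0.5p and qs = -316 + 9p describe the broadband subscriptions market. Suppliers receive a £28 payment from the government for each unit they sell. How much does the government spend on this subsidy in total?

Government cost = 296072/19

Pre-subsidy: 591 - 0.5p = -316 + 9p gives p* = 1814/19, q* = 10322/19.
With the subsidy, sellers receive ps = pb + 28 for each unit, where pb is the price buyers pay.
Supply in terms of pb becomes qs = -316 + 9(pb + 28) = -64 + 9pb. Setting this equal to demand: 591 - 0.5pb = -64 + 9pb, so pb = 1310/19.
Sellers receive ps = 1310/19 + 28 = 1842/19; q' = 591 − 0.5·(1310/19) = 10574/19.
Government outlay = subsidy × quantity = 28 × 10574/19 = 296072/19.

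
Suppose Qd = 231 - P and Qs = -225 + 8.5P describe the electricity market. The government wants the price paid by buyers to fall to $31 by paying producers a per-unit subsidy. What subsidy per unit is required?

At a buyer price of 31, quantity demanded is 231 − 1·31 = 200.
Sellers supply 200 only when they receive Ps with -225 + 8.5·Ps = 200, i.e. Ps = 50.
s = Ps − Pb = 50 − 31 = 19.

Required subsidy s = $19 per unit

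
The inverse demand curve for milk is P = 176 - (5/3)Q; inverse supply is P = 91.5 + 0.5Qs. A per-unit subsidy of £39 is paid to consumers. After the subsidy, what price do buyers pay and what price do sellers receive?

Pre-subsidy: 176 - (5/3)Q = 91.5 + 0.5Q gives Q* = 39 and P* = 111.
With the rebate, buyers effectively pay Pb = Ps − 39, where Ps is the price sellers receive.
On the curves, Pb = 176 - (5/3)Q and Ps = 91.5 + 0.5Q; the wedge Ps − Pb = 39 gives 91.5 + 0.5Q − (176 - (5/3)Q) = 39, so Q' = 57.
Then Pb = 176 − (5/3)·57 = 81 and Ps = 91.5 + 0.5·57 = 120.

Buyers pay £81; sellers receive £120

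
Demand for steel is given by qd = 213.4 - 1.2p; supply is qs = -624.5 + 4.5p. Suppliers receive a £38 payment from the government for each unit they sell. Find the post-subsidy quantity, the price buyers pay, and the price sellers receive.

q' = 73; buyers pay £117; sellers receive £155

Pre-subsidy: 213.4 - 1.2p = -624.5 + 4.5p gives p* = 147, q* = 37.
With the subsidy, sellers receive ps = pb + 38 for each unit, where pb is the price buyers pay.
Supply in terms of pb becomes qs = -624.5 + 4.5(pb + 38) = -453.5 + 4.5pb. Setting this equal to demand: 213.4 - 1.2pb = -453.5 + 4.5pb, so pb = 117.
Sellers receive ps = 117 + 38 = 155; q' = 213.4 − 1.2·117 = 73.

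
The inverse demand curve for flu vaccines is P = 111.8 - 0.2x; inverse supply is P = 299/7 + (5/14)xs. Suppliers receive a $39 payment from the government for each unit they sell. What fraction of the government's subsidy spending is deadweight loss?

Pre-subsidy: 111.8 - 0.2x = 299/7 + (5/14)x gives x* = 124 and P* = 87.
With the subsidy, sellers receive Ps = Pb + 39 for each unit, where Pb is the price buyers pay.
On the curves, Pb = 111.8 - 0.2x and Ps = 299/7 + (5/14)x; the wedge Ps − Pb = 39 gives 299/7 + (5/14)x − (111.8 - 0.2x) = 39, so x' = 194.
Then Pb = 111.8 − 0.2·194 = 73 and Ps = 299/7 + (5/14)·194 = 112.
ΔCS = ½(124 + 194)(87 − 73) = 2226; ΔPS = ½(124 + 194)(112 − 87) = 3975.
Government spending = 39 × 194 = 7566.
DWL = ½ × 39 × (194 − 124) = 1365; fraction = 1365 / 7566 = 35/194.

DWL / government spending = 35/194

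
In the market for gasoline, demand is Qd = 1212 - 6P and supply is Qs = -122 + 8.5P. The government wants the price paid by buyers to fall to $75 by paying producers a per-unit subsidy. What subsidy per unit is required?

At a buyer price of 75, quantity demanded is 1212 − 6·75 = 762.
Sellers supply 762 only when they receive Ps with -122 + 8.5·Ps = 762, i.e. Ps = 104.
s = Ps − Pb = 104 − 75 = 29.

Required subsidy s = $29 per unit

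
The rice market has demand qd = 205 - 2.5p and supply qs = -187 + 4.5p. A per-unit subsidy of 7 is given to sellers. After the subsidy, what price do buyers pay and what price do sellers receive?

Pre-subsidy: 205 - 2.5p = -187 + 4.5p gives p* = 56, q* = 65.
With the subsidy, sellers receive ps = pb + 7 for each unit, where pb is the price buyers pay.
Supply in terms of pb becomes qs = -187 + 4.5(pb + 7) = -155.5 + 4.5pb. Setting this equal to demand: 205 - 2.5pb = -155.5 + 4.5pb, so pb = 51.5.
Sellers receive ps = 51.5 + 7 = 58.5; q' = 205 − 2.5·51.5 = 76.25.

Buyers pay 51.5; sellers receive 58.5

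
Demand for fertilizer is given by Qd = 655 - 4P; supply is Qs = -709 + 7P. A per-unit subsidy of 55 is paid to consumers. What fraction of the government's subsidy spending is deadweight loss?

Pre-subsidy: 655 - 4P = -709 + 7P gives P* = 124, Q* = 159.
With the rebate, buyers effectively pay Pb = Ps − 55, where Ps is the price sellers receive.
Demand in terms of Ps becomes Qd = 655 − 4(Ps − 55) = 875 - 4Ps. Setting this equal to supply: 875 - 4Ps = -709 + 7Ps, so Ps = 144.
Buyers pay Pb = 144 − 55 = 89; Q' = -709 + 7·144 = 299.
ΔCS = ½(159 + 299)(124 − 89) = 8015; ΔPS = ½(159 + 299)(144 − 124) = 4580.
Government spending = 55 × 299 = 16445.
DWL = ½ × 55 × (299 − 159) = 3850; fraction = 3850 / 16445 = 70/299.

DWL / government spending = 70/299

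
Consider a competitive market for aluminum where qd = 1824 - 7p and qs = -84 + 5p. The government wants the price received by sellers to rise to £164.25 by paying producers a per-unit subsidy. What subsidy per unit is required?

At a seller price of 164.25, quantity supplied is -84 + 5·164.25 = 737.25.
Buyers absorb 737.25 only when they pay pb with 1824 − 7·pb = 737.25, i.e. pb = 155.25.
s = ps − pb = 164.25 − 155.25 = 9.

Required subsidy s = £9 per unit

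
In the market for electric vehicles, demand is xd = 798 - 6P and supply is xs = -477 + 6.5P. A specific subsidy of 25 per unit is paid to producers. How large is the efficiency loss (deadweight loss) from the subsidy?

Pre-subsidy: 798 - 6P = -477 + 6.5P gives P* = 102, x* = 186.
With the subsidy, sellers receive Ps = Pb + 25 for each unit, where Pb is the price buyers pay.
Supply in terms of Pb becomes xs = -477 + 6.5(Pb + 25) = -314.5 + 6.5Pb. Setting this equal to demand: 798 - 6Pb = -314.5 + 6.5Pb, so Pb = 89.
Sellers receive Ps = 89 + 25 = 114; x' = 798 − 6·89 = 264.
The subsidy expands output by 264 − 186 = 78 past the efficient level; on those units the gap between marginal cost and willingness to pay runs from 0 up to 25.
DWL = ½ × 25 × 78 = 975.

Deadweight loss = 975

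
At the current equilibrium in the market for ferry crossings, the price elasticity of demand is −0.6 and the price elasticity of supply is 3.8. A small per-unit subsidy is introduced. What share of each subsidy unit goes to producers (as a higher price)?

For a small subsidy around the equilibrium, the benefit split depends on the relative slopes, which at a point are proportional to the elasticities.
Buyer share = εs/(εs + |εd|) = 3.8/(3.8 + 0.6) = 19/22; seller share = |εd|/(εs + |εd|) = 3/22.
So producers capture 3/22 of the subsidy.

Producer share = 3/22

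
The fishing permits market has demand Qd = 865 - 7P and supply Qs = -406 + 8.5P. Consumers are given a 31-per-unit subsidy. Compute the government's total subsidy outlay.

Pre-subsidy: 865 - 7P = -406 + 8.5P gives P* = 82, Q* = 291.
With the rebate, buyers effectively pay Pb = Ps − 31, where Ps is the price sellers receive.
Demand in terms of Ps becomes Qd = 865 − 7(Ps − 31) = 1082 - 7Ps. Setting this equal to supply: 1082 - 7Ps = -406 + 8.5Ps, so Ps = 96.
Buyers pay Pb = 96 − 31 = 65; Q' = -406 + 8.5·96 = 410.
Government outlay = subsidy × quantity = 31 × 410 = 12710.

Government cost = 12710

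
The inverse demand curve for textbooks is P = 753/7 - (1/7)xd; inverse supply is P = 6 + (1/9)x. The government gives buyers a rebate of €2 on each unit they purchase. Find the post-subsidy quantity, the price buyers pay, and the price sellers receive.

Pre-subsidy: 753/7 - (1/7)x = 6 + (1/9)x gives x* = 399.9375 and P* = 50.4375.
With the rebate, buyers effectively pay Pb = Ps − 2, where Ps is the price sellers receive.
On the curves, Pb = 753/7 - (1/7)x and Ps = 6 + (1/9)x; the wedge Ps − Pb = 2 gives 6 + (1/9)x − (753/7 - (1/7)x) = 2, so x' = 407.8125.
Then Pb = 753/7 − (1/7)·407.8125 = 49.3125 and Ps = 6 + (1/9)·407.8125 = 51.3125.

x' = 407.8125; buyers pay €49.3125; sellers receive €51.3125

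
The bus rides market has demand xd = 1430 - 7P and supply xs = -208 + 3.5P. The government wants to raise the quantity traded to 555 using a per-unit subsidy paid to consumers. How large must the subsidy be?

Required subsidy s = 93 per unit

At x = 555, invert demand for the buyer price: Pb = (1430 − 555)/7 = 125; invert supply for the seller price: Ps = (555 − (-208))/3.5 = 218.
The subsidy must fill the gap: s = Ps − Pb = 218 − 125 = 93.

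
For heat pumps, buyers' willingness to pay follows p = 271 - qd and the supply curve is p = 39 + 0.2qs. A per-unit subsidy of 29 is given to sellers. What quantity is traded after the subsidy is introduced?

Pre-subsidy: 271 - q = 39 + 0.2q gives q* = 580/3 and p* = 233/3.
With the subsidy, sellers receive ps = pb + 29 for each unit, where pb is the price buyers pay.
On the curves, pb = 271 - q and ps = 39 + 0.2q; the wedge ps − pb = 29 gives 39 + 0.2q − (271 - q) = 29, so q' = 217.5.
Then pb = 271 − 1·217.5 = 53.5 and ps = 39 + 0.2·217.5 = 82.5.

q' = 217.5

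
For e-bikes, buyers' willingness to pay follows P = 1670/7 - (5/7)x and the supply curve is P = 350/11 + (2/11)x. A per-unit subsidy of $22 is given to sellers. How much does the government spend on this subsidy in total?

Pre-subsidy: 1670/7 - (5/7)x = 350/11 + (2/11)x gives x* = 15920/69 and P* = 5090/69.
With the subsidy, sellers receive Ps = Pb + 22 for each unit, where Pb is the price buyers pay.
On the curves, Pb = 1670/7 - (5/7)x and Ps = 350/11 + (2/11)x; the wedge Ps − Pb = 22 gives 350/11 + (2/11)x − (1670/7 - (5/7)x) = 22, so x' = 17614/69.
Then Pb = 1670/7 − (5/7)·(17614/69) = 3880/69 and Ps = 350/11 + (2/11)·(17614/69) = 5398/69.
Government outlay = subsidy × quantity = 22 × 17614/69 = 387508/69.

Government cost = 387508/69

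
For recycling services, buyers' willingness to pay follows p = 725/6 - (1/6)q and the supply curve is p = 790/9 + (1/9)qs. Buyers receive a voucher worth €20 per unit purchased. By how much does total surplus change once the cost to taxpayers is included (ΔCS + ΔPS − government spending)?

Pre-subsidy: 725/6 - (1/6)q = 790/9 + (1/9)q gives q* = 119 and p* = 101.
With the rebate, buyers effectively pay pb = ps − 20, where ps is the price sellers receive.
On the curves, pb = 725/6 - (1/6)q and ps = 790/9 + (1/9)q; the wedge ps − pb = 20 gives 790/9 + (1/9)q − (725/6 - (1/6)q) = 20, so q' = 191.
Then pb = 725/6 − (1/6)·191 = 89 and ps = 790/9 + (1/9)·191 = 109.
ΔCS = ½(119 + 191)(101 − 89) = 1860; ΔPS = ½(119 + 191)(109 − 101) = 1240.
Government spending = 20 × 191 = 3820.
Net change = 1860 + 1240 − 3820 = -720. The loss equals the DWL triangle ½·20·72.

Net change in total surplus = -€720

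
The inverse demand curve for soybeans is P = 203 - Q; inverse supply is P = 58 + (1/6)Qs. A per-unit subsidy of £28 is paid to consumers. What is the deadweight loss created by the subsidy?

Pre-subsidy: 203 - Q = 58 + (1/6)Q gives Q* = 870/7 and P* = 551/7.
With the rebate, buyers effectively pay Pb = Ps − 28, where Ps is the price sellers receive.
On the curves, Pb = 203 - Q and Ps = 58 + (1/6)Q; the wedge Ps − Pb = 28 gives 58 + (1/6)Q − (203 - Q) = 28, so Q' = 1038/7.
Then Pb = 203 − 1·(1038/7) = 383/7 and Ps = 58 + (1/6)·(1038/7) = 579/7.
The subsidy expands output by 1038/7 − 870/7 = 24 past the efficient level; on those units the gap between marginal cost and willingness to pay runs from 0 up to 28.
DWL = ½ × 28 × 24 = 336.

Deadweight loss = £336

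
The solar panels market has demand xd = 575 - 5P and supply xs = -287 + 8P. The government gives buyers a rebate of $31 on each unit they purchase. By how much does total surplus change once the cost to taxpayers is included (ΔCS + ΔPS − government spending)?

Pre-subsidy: 575 - 5P = -287 + 8P gives P* = 862/13, x* = 3165/13.
With the rebate, buyers effectively pay Pb = Ps − 31, where Ps is the price sellers receive.
Demand in terms of Ps becomes xd = 575 − 5(Ps − 31) = 730 - 5Ps. Setting this equal to supply: 730 - 5Ps = -287 + 8Ps, so Ps = 1017/13.
Buyers pay Pb = 1017/13 − 31 = 614/13; x' = -287 + 8·(1017/13) = 4405/13.
ΔCS = ½(3165/13 + 4405/13)(862/13 − 614/13) = 938680/169; ΔPS = ½(3165/13 + 4405/13)(1017/13 − 862/13) = 586675/169.
Government spending = 31 × 4405/13 = 136555/13.
Net change = 938680/169 + 586675/169 − 136555/13 = -19220/13. The loss equals the DWL triangle ½·31·1240/13.

Net change in total surplus = -19220/13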